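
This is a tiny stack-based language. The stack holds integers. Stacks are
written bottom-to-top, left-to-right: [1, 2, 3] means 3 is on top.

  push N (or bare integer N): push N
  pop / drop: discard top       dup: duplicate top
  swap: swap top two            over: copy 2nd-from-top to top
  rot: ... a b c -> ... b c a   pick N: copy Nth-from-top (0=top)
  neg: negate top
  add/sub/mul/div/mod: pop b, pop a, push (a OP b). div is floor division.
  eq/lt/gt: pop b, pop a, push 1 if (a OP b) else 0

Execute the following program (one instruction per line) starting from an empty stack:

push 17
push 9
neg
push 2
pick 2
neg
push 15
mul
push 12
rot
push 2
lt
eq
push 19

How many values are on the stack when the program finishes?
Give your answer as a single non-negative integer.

Answer: 5

Derivation:
After 'push 17': stack = [17] (depth 1)
After 'push 9': stack = [17, 9] (depth 2)
After 'neg': stack = [17, -9] (depth 2)
After 'push 2': stack = [17, -9, 2] (depth 3)
After 'pick 2': stack = [17, -9, 2, 17] (depth 4)
After 'neg': stack = [17, -9, 2, -17] (depth 4)
After 'push 15': stack = [17, -9, 2, -17, 15] (depth 5)
After 'mul': stack = [17, -9, 2, -255] (depth 4)
After 'push 12': stack = [17, -9, 2, -255, 12] (depth 5)
After 'rot': stack = [17, -9, -255, 12, 2] (depth 5)
After 'push 2': stack = [17, -9, -255, 12, 2, 2] (depth 6)
After 'lt': stack = [17, -9, -255, 12, 0] (depth 5)
After 'eq': stack = [17, -9, -255, 0] (depth 4)
After 'push 19': stack = [17, -9, -255, 0, 19] (depth 5)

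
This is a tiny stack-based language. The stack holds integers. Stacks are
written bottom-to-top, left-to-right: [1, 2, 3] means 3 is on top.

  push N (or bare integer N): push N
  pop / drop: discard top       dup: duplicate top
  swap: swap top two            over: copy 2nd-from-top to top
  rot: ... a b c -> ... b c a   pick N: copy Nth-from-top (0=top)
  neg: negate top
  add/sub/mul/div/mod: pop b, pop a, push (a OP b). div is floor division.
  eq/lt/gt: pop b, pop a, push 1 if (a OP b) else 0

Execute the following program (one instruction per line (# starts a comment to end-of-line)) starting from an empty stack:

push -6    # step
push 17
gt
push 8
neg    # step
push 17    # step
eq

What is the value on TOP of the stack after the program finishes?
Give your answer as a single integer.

After 'push -6': [-6]
After 'push 17': [-6, 17]
After 'gt': [0]
After 'push 8': [0, 8]
After 'neg': [0, -8]
After 'push 17': [0, -8, 17]
After 'eq': [0, 0]

Answer: 0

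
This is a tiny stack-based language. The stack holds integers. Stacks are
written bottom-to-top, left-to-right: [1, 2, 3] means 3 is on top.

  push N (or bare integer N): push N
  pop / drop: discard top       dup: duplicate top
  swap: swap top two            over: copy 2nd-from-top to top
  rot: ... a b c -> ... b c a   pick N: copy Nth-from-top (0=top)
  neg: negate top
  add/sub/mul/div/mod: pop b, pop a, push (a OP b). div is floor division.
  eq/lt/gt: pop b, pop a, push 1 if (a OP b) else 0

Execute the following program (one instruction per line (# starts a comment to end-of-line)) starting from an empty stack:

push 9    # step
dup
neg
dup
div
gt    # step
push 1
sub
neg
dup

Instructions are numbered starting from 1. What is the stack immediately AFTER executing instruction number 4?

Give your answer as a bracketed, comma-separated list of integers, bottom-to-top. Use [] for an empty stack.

Step 1 ('push 9'): [9]
Step 2 ('dup'): [9, 9]
Step 3 ('neg'): [9, -9]
Step 4 ('dup'): [9, -9, -9]

Answer: [9, -9, -9]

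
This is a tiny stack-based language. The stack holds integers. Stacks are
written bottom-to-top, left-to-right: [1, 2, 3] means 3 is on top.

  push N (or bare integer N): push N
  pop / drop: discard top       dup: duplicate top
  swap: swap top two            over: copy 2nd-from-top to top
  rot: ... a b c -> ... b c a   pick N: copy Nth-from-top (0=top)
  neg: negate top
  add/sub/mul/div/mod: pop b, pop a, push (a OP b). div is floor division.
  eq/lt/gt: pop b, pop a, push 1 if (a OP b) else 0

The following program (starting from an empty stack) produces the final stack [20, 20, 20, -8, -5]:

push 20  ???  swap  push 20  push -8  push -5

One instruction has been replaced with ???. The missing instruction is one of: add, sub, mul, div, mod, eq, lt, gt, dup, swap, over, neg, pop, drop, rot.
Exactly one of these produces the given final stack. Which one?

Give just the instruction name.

Stack before ???: [20]
Stack after ???:  [20, 20]
The instruction that transforms [20] -> [20, 20] is: dup

Answer: dup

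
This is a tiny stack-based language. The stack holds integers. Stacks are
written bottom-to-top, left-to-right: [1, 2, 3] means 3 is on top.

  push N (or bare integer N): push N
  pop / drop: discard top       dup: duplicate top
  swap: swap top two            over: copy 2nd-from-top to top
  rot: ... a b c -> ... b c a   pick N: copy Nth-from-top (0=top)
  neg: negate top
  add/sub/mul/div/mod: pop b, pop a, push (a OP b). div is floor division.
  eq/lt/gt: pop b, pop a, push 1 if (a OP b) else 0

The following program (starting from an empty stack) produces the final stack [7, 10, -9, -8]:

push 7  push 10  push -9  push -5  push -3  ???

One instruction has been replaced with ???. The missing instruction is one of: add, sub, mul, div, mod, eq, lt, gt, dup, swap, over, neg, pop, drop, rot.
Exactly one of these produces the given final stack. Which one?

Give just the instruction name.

Answer: add

Derivation:
Stack before ???: [7, 10, -9, -5, -3]
Stack after ???:  [7, 10, -9, -8]
The instruction that transforms [7, 10, -9, -5, -3] -> [7, 10, -9, -8] is: add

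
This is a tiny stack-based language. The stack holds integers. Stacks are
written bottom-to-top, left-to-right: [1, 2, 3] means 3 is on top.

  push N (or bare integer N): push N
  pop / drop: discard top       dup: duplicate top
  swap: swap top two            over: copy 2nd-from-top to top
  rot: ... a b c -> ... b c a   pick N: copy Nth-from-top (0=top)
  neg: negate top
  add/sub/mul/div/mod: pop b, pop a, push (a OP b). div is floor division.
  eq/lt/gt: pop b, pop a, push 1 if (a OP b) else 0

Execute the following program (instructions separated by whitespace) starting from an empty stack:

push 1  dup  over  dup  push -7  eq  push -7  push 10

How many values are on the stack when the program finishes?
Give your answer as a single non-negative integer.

Answer: 6

Derivation:
After 'push 1': stack = [1] (depth 1)
After 'dup': stack = [1, 1] (depth 2)
After 'over': stack = [1, 1, 1] (depth 3)
After 'dup': stack = [1, 1, 1, 1] (depth 4)
After 'push -7': stack = [1, 1, 1, 1, -7] (depth 5)
After 'eq': stack = [1, 1, 1, 0] (depth 4)
After 'push -7': stack = [1, 1, 1, 0, -7] (depth 5)
After 'push 10': stack = [1, 1, 1, 0, -7, 10] (depth 6)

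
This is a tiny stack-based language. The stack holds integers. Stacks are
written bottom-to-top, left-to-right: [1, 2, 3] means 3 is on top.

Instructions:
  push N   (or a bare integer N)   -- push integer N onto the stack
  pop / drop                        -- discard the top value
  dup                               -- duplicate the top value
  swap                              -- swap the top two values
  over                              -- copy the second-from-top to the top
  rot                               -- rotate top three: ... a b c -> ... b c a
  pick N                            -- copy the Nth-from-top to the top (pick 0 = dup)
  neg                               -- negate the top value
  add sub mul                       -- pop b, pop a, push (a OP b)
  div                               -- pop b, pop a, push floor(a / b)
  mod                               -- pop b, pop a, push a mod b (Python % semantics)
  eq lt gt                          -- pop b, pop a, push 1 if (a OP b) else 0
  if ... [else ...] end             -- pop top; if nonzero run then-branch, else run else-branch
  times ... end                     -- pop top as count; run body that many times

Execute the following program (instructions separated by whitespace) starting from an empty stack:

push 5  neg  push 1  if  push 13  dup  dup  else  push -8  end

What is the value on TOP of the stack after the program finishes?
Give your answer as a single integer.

After 'push 5': [5]
After 'neg': [-5]
After 'push 1': [-5, 1]
After 'if': [-5]
After 'push 13': [-5, 13]
After 'dup': [-5, 13, 13]
After 'dup': [-5, 13, 13, 13]

Answer: 13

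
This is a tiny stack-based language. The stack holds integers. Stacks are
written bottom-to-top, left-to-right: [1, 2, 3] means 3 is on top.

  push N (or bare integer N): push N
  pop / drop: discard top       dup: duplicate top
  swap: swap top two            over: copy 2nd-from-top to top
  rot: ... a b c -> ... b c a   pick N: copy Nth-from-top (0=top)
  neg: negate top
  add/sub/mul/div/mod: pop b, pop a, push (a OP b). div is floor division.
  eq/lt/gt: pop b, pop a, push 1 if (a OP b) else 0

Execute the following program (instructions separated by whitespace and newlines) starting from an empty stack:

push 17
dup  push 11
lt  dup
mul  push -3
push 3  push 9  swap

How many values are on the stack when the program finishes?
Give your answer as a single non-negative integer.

After 'push 17': stack = [17] (depth 1)
After 'dup': stack = [17, 17] (depth 2)
After 'push 11': stack = [17, 17, 11] (depth 3)
After 'lt': stack = [17, 0] (depth 2)
After 'dup': stack = [17, 0, 0] (depth 3)
After 'mul': stack = [17, 0] (depth 2)
After 'push -3': stack = [17, 0, -3] (depth 3)
After 'push 3': stack = [17, 0, -3, 3] (depth 4)
After 'push 9': stack = [17, 0, -3, 3, 9] (depth 5)
After 'swap': stack = [17, 0, -3, 9, 3] (depth 5)

Answer: 5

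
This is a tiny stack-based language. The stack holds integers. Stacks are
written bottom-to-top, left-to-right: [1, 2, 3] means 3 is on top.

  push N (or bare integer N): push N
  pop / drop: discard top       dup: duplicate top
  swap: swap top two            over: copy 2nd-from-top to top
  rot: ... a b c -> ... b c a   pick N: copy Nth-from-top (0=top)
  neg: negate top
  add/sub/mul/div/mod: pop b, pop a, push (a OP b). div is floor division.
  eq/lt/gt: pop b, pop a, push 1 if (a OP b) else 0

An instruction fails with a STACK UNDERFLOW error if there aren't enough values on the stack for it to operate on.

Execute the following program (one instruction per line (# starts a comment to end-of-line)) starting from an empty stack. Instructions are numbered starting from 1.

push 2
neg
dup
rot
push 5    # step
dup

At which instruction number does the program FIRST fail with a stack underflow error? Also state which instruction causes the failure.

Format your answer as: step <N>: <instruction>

Answer: step 4: rot

Derivation:
Step 1 ('push 2'): stack = [2], depth = 1
Step 2 ('neg'): stack = [-2], depth = 1
Step 3 ('dup'): stack = [-2, -2], depth = 2
Step 4 ('rot'): needs 3 value(s) but depth is 2 — STACK UNDERFLOW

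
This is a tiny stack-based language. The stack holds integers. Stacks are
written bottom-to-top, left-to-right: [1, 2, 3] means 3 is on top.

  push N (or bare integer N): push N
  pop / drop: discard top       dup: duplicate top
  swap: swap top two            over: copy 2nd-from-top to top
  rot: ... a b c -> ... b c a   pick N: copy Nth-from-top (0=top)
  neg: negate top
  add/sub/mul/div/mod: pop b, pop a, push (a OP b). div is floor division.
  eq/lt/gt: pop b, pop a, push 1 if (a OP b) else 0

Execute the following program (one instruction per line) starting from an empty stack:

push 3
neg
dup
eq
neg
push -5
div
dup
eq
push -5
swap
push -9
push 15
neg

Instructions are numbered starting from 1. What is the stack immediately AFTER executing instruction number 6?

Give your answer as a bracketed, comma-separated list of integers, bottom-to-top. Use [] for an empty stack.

Step 1 ('push 3'): [3]
Step 2 ('neg'): [-3]
Step 3 ('dup'): [-3, -3]
Step 4 ('eq'): [1]
Step 5 ('neg'): [-1]
Step 6 ('push -5'): [-1, -5]

Answer: [-1, -5]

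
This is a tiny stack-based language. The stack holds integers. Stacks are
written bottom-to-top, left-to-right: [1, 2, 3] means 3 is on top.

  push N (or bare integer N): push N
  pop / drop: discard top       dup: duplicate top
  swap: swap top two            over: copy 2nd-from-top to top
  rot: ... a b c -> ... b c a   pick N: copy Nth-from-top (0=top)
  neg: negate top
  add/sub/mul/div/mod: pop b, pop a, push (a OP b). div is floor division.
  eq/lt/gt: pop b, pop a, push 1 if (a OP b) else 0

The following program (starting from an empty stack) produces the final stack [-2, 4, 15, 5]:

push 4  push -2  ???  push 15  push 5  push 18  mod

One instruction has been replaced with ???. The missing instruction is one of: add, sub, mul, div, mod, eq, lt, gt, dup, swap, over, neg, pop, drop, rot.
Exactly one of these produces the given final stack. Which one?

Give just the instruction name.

Stack before ???: [4, -2]
Stack after ???:  [-2, 4]
The instruction that transforms [4, -2] -> [-2, 4] is: swap

Answer: swap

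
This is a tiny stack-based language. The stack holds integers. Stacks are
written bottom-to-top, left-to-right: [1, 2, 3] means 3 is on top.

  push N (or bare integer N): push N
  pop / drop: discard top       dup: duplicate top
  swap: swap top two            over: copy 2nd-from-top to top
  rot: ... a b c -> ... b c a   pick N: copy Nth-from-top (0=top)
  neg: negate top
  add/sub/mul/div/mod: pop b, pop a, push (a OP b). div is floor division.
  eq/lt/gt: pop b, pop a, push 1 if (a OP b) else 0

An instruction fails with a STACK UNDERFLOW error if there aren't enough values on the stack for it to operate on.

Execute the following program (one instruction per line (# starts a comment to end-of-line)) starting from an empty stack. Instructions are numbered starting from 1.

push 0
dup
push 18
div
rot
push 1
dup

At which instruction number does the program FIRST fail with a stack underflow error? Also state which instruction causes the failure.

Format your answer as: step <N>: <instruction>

Answer: step 5: rot

Derivation:
Step 1 ('push 0'): stack = [0], depth = 1
Step 2 ('dup'): stack = [0, 0], depth = 2
Step 3 ('push 18'): stack = [0, 0, 18], depth = 3
Step 4 ('div'): stack = [0, 0], depth = 2
Step 5 ('rot'): needs 3 value(s) but depth is 2 — STACK UNDERFLOW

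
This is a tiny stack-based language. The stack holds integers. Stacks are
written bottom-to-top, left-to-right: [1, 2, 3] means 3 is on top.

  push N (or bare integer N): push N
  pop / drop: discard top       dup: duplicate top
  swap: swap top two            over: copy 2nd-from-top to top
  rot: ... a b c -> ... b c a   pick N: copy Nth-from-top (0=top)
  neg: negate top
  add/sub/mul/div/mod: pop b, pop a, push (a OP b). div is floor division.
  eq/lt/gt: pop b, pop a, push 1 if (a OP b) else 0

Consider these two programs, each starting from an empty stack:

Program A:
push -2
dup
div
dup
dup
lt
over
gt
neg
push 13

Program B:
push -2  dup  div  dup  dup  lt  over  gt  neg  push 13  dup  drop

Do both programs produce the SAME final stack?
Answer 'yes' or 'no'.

Answer: yes

Derivation:
Program A trace:
  After 'push -2': [-2]
  After 'dup': [-2, -2]
  After 'div': [1]
  After 'dup': [1, 1]
  After 'dup': [1, 1, 1]
  After 'lt': [1, 0]
  After 'over': [1, 0, 1]
  After 'gt': [1, 0]
  After 'neg': [1, 0]
  After 'push 13': [1, 0, 13]
Program A final stack: [1, 0, 13]

Program B trace:
  After 'push -2': [-2]
  After 'dup': [-2, -2]
  After 'div': [1]
  After 'dup': [1, 1]
  After 'dup': [1, 1, 1]
  After 'lt': [1, 0]
  After 'over': [1, 0, 1]
  After 'gt': [1, 0]
  After 'neg': [1, 0]
  After 'push 13': [1, 0, 13]
  After 'dup': [1, 0, 13, 13]
  After 'drop': [1, 0, 13]
Program B final stack: [1, 0, 13]
Same: yes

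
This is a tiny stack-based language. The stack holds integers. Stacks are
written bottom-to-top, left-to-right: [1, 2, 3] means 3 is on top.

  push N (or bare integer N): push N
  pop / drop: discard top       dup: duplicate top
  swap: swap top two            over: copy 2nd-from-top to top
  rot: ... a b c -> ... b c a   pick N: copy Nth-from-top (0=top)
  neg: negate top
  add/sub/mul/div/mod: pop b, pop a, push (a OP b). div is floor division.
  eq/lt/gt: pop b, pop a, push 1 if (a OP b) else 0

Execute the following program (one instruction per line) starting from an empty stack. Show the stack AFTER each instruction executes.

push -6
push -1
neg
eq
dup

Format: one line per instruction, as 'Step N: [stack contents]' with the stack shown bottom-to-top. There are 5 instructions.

Step 1: [-6]
Step 2: [-6, -1]
Step 3: [-6, 1]
Step 4: [0]
Step 5: [0, 0]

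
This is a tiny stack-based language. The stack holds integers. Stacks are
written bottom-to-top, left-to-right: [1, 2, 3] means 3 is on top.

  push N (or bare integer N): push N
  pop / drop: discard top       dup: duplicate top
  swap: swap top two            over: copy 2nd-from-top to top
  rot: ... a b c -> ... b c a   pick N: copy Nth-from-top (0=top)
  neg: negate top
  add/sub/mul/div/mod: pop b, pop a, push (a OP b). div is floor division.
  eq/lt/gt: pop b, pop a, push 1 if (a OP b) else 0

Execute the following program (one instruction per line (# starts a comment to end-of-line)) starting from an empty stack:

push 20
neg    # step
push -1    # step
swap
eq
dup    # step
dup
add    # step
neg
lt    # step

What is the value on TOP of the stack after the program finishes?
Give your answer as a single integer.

After 'push 20': [20]
After 'neg': [-20]
After 'push -1': [-20, -1]
After 'swap': [-1, -20]
After 'eq': [0]
After 'dup': [0, 0]
After 'dup': [0, 0, 0]
After 'add': [0, 0]
After 'neg': [0, 0]
After 'lt': [0]

Answer: 0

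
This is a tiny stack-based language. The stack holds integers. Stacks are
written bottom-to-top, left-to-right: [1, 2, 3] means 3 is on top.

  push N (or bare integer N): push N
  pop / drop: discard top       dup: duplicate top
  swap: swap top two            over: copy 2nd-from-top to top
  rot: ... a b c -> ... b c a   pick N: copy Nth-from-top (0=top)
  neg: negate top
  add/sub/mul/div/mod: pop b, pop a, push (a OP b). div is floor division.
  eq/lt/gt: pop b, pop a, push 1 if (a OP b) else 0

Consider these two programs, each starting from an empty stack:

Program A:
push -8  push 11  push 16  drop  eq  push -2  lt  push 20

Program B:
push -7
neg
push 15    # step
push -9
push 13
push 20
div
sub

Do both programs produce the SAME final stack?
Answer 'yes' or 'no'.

Program A trace:
  After 'push -8': [-8]
  After 'push 11': [-8, 11]
  After 'push 16': [-8, 11, 16]
  After 'drop': [-8, 11]
  After 'eq': [0]
  After 'push -2': [0, -2]
  After 'lt': [0]
  After 'push 20': [0, 20]
Program A final stack: [0, 20]

Program B trace:
  After 'push -7': [-7]
  After 'neg': [7]
  After 'push 15': [7, 15]
  After 'push -9': [7, 15, -9]
  After 'push 13': [7, 15, -9, 13]
  After 'push 20': [7, 15, -9, 13, 20]
  After 'div': [7, 15, -9, 0]
  After 'sub': [7, 15, -9]
Program B final stack: [7, 15, -9]
Same: no

Answer: no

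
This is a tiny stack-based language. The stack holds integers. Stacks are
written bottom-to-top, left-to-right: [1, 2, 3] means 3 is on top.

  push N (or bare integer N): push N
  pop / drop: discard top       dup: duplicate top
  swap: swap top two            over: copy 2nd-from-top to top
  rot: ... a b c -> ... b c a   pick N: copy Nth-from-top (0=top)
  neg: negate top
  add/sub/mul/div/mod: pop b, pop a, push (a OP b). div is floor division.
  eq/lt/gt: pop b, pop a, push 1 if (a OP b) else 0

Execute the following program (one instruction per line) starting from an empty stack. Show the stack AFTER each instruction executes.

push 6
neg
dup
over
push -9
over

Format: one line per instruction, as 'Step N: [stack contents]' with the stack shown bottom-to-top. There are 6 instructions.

Step 1: [6]
Step 2: [-6]
Step 3: [-6, -6]
Step 4: [-6, -6, -6]
Step 5: [-6, -6, -6, -9]
Step 6: [-6, -6, -6, -9, -6]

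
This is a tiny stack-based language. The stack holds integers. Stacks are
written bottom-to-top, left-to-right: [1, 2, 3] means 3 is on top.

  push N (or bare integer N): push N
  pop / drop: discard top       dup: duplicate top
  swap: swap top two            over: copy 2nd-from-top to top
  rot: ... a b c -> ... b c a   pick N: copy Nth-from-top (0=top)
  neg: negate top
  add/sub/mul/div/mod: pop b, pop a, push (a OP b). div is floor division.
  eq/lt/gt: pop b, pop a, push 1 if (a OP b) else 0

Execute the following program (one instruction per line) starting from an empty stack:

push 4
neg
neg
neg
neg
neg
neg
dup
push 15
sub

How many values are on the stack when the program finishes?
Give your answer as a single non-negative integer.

Answer: 2

Derivation:
After 'push 4': stack = [4] (depth 1)
After 'neg': stack = [-4] (depth 1)
After 'neg': stack = [4] (depth 1)
After 'neg': stack = [-4] (depth 1)
After 'neg': stack = [4] (depth 1)
After 'neg': stack = [-4] (depth 1)
After 'neg': stack = [4] (depth 1)
After 'dup': stack = [4, 4] (depth 2)
After 'push 15': stack = [4, 4, 15] (depth 3)
After 'sub': stack = [4, -11] (depth 2)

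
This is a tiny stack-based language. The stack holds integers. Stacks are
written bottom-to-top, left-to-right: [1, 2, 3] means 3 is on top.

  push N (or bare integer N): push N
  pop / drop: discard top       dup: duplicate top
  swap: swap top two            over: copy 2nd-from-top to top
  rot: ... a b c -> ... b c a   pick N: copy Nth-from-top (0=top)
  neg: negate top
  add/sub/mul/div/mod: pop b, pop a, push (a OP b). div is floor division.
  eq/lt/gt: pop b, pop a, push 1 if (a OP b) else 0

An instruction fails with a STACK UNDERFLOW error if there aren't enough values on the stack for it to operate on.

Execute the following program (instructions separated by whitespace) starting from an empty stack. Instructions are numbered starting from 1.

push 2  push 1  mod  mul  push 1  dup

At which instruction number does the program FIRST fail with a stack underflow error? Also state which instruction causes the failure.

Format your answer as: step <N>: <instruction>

Answer: step 4: mul

Derivation:
Step 1 ('push 2'): stack = [2], depth = 1
Step 2 ('push 1'): stack = [2, 1], depth = 2
Step 3 ('mod'): stack = [0], depth = 1
Step 4 ('mul'): needs 2 value(s) but depth is 1 — STACK UNDERFLOW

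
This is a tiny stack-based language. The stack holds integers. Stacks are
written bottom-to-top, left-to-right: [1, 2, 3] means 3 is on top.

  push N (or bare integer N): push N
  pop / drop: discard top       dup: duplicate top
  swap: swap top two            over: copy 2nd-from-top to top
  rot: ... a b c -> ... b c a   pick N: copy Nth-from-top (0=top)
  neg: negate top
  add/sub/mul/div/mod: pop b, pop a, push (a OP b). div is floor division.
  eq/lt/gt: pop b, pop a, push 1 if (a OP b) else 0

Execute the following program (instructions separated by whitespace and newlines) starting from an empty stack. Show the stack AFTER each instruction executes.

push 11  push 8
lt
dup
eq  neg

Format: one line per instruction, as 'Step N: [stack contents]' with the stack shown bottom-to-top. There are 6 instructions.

Step 1: [11]
Step 2: [11, 8]
Step 3: [0]
Step 4: [0, 0]
Step 5: [1]
Step 6: [-1]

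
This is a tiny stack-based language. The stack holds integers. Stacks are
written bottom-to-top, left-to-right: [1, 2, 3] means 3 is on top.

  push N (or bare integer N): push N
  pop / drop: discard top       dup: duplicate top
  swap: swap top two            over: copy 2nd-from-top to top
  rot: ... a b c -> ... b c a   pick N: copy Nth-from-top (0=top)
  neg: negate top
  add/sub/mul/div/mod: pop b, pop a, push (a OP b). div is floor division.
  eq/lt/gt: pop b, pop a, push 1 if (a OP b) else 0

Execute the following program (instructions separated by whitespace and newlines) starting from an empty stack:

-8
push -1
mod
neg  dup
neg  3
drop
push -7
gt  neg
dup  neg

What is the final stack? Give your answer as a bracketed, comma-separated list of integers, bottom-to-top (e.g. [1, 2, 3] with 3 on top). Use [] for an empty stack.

After 'push -8': [-8]
After 'push -1': [-8, -1]
After 'mod': [0]
After 'neg': [0]
After 'dup': [0, 0]
After 'neg': [0, 0]
After 'push 3': [0, 0, 3]
After 'drop': [0, 0]
After 'push -7': [0, 0, -7]
After 'gt': [0, 1]
After 'neg': [0, -1]
After 'dup': [0, -1, -1]
After 'neg': [0, -1, 1]

Answer: [0, -1, 1]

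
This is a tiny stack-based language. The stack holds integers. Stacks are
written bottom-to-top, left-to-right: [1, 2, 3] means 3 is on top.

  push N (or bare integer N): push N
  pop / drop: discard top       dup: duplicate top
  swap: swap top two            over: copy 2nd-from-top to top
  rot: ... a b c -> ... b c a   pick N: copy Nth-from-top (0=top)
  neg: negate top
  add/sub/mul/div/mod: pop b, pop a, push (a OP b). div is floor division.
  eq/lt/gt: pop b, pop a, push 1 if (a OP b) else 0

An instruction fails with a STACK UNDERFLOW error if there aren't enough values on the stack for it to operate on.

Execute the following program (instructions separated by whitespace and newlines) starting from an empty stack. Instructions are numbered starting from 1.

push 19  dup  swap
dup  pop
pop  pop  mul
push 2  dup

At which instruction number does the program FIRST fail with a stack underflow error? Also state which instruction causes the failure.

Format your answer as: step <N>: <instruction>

Step 1 ('push 19'): stack = [19], depth = 1
Step 2 ('dup'): stack = [19, 19], depth = 2
Step 3 ('swap'): stack = [19, 19], depth = 2
Step 4 ('dup'): stack = [19, 19, 19], depth = 3
Step 5 ('pop'): stack = [19, 19], depth = 2
Step 6 ('pop'): stack = [19], depth = 1
Step 7 ('pop'): stack = [], depth = 0
Step 8 ('mul'): needs 2 value(s) but depth is 0 — STACK UNDERFLOW

Answer: step 8: mul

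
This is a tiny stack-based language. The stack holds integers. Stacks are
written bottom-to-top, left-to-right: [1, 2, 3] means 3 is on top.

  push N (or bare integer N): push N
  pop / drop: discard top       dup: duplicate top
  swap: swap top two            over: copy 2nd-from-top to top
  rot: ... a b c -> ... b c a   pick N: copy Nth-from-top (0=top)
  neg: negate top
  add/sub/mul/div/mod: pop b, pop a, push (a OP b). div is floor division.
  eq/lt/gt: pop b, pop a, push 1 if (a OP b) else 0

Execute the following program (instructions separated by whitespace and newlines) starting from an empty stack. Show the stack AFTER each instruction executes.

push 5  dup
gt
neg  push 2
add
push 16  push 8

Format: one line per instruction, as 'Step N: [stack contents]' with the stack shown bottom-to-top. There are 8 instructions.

Step 1: [5]
Step 2: [5, 5]
Step 3: [0]
Step 4: [0]
Step 5: [0, 2]
Step 6: [2]
Step 7: [2, 16]
Step 8: [2, 16, 8]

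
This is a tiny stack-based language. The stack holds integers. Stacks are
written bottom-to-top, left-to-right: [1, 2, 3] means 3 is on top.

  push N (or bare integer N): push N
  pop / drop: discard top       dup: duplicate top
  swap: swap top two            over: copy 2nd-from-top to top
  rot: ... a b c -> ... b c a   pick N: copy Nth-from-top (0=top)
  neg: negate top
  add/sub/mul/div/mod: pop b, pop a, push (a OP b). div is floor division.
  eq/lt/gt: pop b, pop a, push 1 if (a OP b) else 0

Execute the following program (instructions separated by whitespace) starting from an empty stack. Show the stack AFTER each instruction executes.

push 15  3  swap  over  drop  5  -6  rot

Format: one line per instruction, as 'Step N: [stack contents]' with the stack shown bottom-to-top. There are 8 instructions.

Step 1: [15]
Step 2: [15, 3]
Step 3: [3, 15]
Step 4: [3, 15, 3]
Step 5: [3, 15]
Step 6: [3, 15, 5]
Step 7: [3, 15, 5, -6]
Step 8: [3, 5, -6, 15]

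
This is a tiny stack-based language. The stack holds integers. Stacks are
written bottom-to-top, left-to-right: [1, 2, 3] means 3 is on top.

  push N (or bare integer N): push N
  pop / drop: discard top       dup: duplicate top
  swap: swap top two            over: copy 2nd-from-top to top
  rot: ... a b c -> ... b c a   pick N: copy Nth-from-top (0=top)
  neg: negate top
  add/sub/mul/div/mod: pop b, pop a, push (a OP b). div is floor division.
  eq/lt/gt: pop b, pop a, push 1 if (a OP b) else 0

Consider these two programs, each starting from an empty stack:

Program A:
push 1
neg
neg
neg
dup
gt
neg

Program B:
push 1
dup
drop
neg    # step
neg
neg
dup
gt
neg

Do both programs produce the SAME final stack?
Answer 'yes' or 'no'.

Answer: yes

Derivation:
Program A trace:
  After 'push 1': [1]
  After 'neg': [-1]
  After 'neg': [1]
  After 'neg': [-1]
  After 'dup': [-1, -1]
  After 'gt': [0]
  After 'neg': [0]
Program A final stack: [0]

Program B trace:
  After 'push 1': [1]
  After 'dup': [1, 1]
  After 'drop': [1]
  After 'neg': [-1]
  After 'neg': [1]
  After 'neg': [-1]
  After 'dup': [-1, -1]
  After 'gt': [0]
  After 'neg': [0]
Program B final stack: [0]
Same: yes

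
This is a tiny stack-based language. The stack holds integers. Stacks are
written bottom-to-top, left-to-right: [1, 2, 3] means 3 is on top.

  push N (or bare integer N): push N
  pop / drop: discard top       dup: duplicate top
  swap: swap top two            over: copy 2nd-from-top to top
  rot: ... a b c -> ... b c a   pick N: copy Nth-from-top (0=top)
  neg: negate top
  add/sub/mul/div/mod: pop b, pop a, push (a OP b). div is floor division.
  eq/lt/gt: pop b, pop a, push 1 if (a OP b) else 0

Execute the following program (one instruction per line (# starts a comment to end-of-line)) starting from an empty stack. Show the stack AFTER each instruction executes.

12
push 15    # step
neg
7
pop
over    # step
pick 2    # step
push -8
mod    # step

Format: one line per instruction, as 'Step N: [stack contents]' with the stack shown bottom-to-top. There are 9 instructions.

Step 1: [12]
Step 2: [12, 15]
Step 3: [12, -15]
Step 4: [12, -15, 7]
Step 5: [12, -15]
Step 6: [12, -15, 12]
Step 7: [12, -15, 12, 12]
Step 8: [12, -15, 12, 12, -8]
Step 9: [12, -15, 12, -4]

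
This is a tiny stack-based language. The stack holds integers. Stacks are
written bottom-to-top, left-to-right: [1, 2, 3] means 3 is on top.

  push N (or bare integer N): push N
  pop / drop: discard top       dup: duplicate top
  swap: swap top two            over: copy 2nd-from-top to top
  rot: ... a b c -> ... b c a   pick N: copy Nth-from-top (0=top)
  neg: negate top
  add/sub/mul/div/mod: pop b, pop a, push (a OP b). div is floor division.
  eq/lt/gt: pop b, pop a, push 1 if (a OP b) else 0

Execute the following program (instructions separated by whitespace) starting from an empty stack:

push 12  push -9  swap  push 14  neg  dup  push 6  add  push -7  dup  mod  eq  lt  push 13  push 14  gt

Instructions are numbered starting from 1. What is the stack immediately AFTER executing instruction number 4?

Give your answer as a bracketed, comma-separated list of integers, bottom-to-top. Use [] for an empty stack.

Answer: [-9, 12, 14]

Derivation:
Step 1 ('push 12'): [12]
Step 2 ('push -9'): [12, -9]
Step 3 ('swap'): [-9, 12]
Step 4 ('push 14'): [-9, 12, 14]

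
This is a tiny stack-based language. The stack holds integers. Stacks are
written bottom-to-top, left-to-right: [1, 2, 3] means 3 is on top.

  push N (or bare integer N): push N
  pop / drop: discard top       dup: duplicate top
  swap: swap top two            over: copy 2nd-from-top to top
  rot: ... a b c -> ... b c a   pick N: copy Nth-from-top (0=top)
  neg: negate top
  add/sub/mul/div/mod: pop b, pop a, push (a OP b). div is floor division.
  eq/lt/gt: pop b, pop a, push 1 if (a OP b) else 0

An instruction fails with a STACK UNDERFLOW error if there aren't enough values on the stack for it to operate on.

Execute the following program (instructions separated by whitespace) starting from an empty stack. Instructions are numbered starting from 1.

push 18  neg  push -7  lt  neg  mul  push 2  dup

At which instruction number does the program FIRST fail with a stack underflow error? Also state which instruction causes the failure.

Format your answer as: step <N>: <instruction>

Step 1 ('push 18'): stack = [18], depth = 1
Step 2 ('neg'): stack = [-18], depth = 1
Step 3 ('push -7'): stack = [-18, -7], depth = 2
Step 4 ('lt'): stack = [1], depth = 1
Step 5 ('neg'): stack = [-1], depth = 1
Step 6 ('mul'): needs 2 value(s) but depth is 1 — STACK UNDERFLOW

Answer: step 6: mul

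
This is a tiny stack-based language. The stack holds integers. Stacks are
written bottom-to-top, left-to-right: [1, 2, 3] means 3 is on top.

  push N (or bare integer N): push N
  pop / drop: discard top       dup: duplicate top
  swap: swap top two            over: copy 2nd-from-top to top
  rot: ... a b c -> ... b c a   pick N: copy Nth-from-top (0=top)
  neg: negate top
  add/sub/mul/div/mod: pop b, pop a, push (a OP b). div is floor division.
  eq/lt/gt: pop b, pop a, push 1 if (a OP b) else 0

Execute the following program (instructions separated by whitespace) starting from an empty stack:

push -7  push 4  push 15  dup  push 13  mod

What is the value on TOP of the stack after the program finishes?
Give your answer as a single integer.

Answer: 2

Derivation:
After 'push -7': [-7]
After 'push 4': [-7, 4]
After 'push 15': [-7, 4, 15]
After 'dup': [-7, 4, 15, 15]
After 'push 13': [-7, 4, 15, 15, 13]
After 'mod': [-7, 4, 15, 2]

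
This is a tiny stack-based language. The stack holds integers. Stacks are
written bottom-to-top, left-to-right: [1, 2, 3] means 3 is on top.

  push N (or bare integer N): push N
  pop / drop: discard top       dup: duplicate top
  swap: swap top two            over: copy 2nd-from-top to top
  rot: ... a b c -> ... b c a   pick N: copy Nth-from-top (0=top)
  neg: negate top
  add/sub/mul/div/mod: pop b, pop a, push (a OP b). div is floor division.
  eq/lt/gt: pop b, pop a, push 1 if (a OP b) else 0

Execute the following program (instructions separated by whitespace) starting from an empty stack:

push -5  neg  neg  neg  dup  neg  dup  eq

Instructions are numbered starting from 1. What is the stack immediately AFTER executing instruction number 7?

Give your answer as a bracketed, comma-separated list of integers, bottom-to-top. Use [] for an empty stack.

Step 1 ('push -5'): [-5]
Step 2 ('neg'): [5]
Step 3 ('neg'): [-5]
Step 4 ('neg'): [5]
Step 5 ('dup'): [5, 5]
Step 6 ('neg'): [5, -5]
Step 7 ('dup'): [5, -5, -5]

Answer: [5, -5, -5]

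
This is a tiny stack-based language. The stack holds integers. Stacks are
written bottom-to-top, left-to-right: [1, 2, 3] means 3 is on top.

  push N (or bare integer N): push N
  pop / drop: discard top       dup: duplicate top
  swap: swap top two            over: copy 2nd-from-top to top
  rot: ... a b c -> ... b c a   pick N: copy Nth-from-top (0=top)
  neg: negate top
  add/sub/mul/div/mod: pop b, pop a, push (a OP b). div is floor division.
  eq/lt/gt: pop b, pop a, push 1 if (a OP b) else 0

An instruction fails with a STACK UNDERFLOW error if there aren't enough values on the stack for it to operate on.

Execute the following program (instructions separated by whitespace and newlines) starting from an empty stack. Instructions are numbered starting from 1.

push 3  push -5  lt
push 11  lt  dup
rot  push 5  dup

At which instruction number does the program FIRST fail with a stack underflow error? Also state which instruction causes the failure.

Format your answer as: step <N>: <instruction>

Answer: step 7: rot

Derivation:
Step 1 ('push 3'): stack = [3], depth = 1
Step 2 ('push -5'): stack = [3, -5], depth = 2
Step 3 ('lt'): stack = [0], depth = 1
Step 4 ('push 11'): stack = [0, 11], depth = 2
Step 5 ('lt'): stack = [1], depth = 1
Step 6 ('dup'): stack = [1, 1], depth = 2
Step 7 ('rot'): needs 3 value(s) but depth is 2 — STACK UNDERFLOW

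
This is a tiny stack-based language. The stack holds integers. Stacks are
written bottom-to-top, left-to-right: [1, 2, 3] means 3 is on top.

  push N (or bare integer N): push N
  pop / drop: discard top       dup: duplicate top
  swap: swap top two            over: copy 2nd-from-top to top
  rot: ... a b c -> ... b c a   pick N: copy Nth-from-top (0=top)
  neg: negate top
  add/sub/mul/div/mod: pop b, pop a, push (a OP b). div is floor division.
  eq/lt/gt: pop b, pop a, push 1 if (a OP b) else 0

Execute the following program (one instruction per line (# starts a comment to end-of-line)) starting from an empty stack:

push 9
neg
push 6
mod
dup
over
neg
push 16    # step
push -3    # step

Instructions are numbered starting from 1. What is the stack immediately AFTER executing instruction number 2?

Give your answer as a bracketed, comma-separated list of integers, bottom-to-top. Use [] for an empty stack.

Answer: [-9]

Derivation:
Step 1 ('push 9'): [9]
Step 2 ('neg'): [-9]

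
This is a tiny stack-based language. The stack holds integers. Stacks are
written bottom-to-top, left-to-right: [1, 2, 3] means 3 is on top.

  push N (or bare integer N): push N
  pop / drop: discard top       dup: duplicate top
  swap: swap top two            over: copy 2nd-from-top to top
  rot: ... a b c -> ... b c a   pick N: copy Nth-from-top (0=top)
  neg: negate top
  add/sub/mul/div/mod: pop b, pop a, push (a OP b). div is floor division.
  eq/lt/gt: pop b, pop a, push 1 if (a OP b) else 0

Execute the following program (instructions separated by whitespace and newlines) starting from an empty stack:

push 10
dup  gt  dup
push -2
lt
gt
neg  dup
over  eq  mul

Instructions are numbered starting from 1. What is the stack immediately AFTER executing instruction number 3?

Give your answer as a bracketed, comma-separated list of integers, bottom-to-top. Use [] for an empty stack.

Answer: [0]

Derivation:
Step 1 ('push 10'): [10]
Step 2 ('dup'): [10, 10]
Step 3 ('gt'): [0]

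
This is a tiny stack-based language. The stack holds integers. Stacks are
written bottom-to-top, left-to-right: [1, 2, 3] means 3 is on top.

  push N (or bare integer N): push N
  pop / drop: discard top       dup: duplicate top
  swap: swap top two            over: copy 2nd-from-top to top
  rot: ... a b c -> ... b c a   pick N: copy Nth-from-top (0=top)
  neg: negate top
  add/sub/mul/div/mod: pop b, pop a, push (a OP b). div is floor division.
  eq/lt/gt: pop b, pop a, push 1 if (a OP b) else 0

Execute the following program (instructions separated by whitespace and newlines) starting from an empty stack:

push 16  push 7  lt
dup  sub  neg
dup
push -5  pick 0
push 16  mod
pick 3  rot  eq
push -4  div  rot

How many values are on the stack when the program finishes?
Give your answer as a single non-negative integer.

Answer: 4

Derivation:
After 'push 16': stack = [16] (depth 1)
After 'push 7': stack = [16, 7] (depth 2)
After 'lt': stack = [0] (depth 1)
After 'dup': stack = [0, 0] (depth 2)
After 'sub': stack = [0] (depth 1)
After 'neg': stack = [0] (depth 1)
After 'dup': stack = [0, 0] (depth 2)
After 'push -5': stack = [0, 0, -5] (depth 3)
After 'pick 0': stack = [0, 0, -5, -5] (depth 4)
After 'push 16': stack = [0, 0, -5, -5, 16] (depth 5)
After 'mod': stack = [0, 0, -5, 11] (depth 4)
After 'pick 3': stack = [0, 0, -5, 11, 0] (depth 5)
After 'rot': stack = [0, 0, 11, 0, -5] (depth 5)
After 'eq': stack = [0, 0, 11, 0] (depth 4)
After 'push -4': stack = [0, 0, 11, 0, -4] (depth 5)
After 'div': stack = [0, 0, 11, 0] (depth 4)
After 'rot': stack = [0, 11, 0, 0] (depth 4)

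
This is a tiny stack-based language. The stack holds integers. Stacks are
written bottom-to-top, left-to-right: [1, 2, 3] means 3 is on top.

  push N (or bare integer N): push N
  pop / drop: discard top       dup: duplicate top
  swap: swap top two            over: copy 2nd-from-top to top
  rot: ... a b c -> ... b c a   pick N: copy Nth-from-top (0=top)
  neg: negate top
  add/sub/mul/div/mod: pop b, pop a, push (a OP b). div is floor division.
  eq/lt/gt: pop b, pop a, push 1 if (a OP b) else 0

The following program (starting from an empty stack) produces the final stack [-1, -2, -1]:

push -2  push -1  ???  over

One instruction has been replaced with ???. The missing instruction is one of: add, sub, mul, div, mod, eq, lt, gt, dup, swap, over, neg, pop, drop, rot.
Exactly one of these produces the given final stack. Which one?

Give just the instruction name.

Answer: swap

Derivation:
Stack before ???: [-2, -1]
Stack after ???:  [-1, -2]
The instruction that transforms [-2, -1] -> [-1, -2] is: swap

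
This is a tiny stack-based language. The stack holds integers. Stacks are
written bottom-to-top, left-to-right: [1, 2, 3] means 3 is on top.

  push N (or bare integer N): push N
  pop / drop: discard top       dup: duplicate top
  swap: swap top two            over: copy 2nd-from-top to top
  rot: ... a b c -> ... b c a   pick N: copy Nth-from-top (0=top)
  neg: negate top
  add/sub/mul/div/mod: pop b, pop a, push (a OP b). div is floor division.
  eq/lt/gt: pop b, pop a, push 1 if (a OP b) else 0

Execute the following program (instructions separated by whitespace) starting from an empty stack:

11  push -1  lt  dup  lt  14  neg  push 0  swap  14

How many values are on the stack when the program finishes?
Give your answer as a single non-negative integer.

Answer: 4

Derivation:
After 'push 11': stack = [11] (depth 1)
After 'push -1': stack = [11, -1] (depth 2)
After 'lt': stack = [0] (depth 1)
After 'dup': stack = [0, 0] (depth 2)
After 'lt': stack = [0] (depth 1)
After 'push 14': stack = [0, 14] (depth 2)
After 'neg': stack = [0, -14] (depth 2)
After 'push 0': stack = [0, -14, 0] (depth 3)
After 'swap': stack = [0, 0, -14] (depth 3)
After 'push 14': stack = [0, 0, -14, 14] (depth 4)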